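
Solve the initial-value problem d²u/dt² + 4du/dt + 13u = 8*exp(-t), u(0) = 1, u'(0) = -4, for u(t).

u = 4*exp(-t)/5 - 14*exp(-2*t)*sin(3*t)/15 + cos(3*t)*exp(-2*t)/5

Characteristic equation r² + 4r + 13 = 0 has discriminant (4)² - 4·(13) = -36 < 0, so r = -2 ± 3i.
Hence u_h = C1*cos(3*t)*exp(-2*t) + C2*exp(-2*t)*sin(3*t).
Try u_p = A*exp(-t). Substituting into the equation and dividing by exp(-t) gives A = 4/5, so u_p = 4*exp(-t)/5.
General solution: u = 4*exp(-t)/5 + C1*cos(3*t)*exp(-2*t) + C2*exp(-2*t)*sin(3*t).
Apply the initial conditions: u(0) = 4/5 + C1 = 1 and u'(0) = -4/5 - 2*C1 + 3*C2 = -4. Solving gives C1 = 1/5, C2 = -14/15.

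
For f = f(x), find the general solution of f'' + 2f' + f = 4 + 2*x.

f = 2*x + C1*exp(-x) + C2*x*exp(-x)

Characteristic equation r² + 2r + 1 = 0 has discriminant (2)² - 4·(1) = 0, so r = -1 is a repeated root.
Hence f_h = (C1 + C2*x)*exp(-x).
For the particular solution try f_p = A0 + A1*x. Substituting and matching coefficients of each power of x gives A0 = 0, A1 = 2, so f_p = 2*x.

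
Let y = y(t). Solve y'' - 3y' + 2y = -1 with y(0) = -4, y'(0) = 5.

y = -1/2 - 12*exp(t) + 17*exp(2*t)/2

Characteristic equation r² - 3r + 2 = 0 factors as (r - 1)(r - 2) = 0, so r = 1, 2.
Hence y_h = C1*exp(t) + C2*exp(2*t).
For the particular solution try y_p = A0. Substituting and matching coefficients of each power of t gives A0 = -1/2, so y_p = -1/2.
General solution: y = -1/2 + C1*exp(t) + C2*exp(2*t).
Apply the initial conditions: y(0) = -1/2 + C1 + C2 = -4 and y'(0) = C1 + 2*C2 = 5. Solving gives C1 = -12, C2 = 17/2.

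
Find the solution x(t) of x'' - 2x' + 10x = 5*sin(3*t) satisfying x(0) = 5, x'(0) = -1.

x = 5*sin(3*t)/37 + 30*cos(3*t)/37 - 69*exp(t)*sin(3*t)/37 + 155*cos(3*t)*exp(t)/37

Characteristic equation r² - 2r + 10 = 0 has discriminant (-2)² - 4·(10) = -36 < 0, so r = 1 ± 3i.
Hence x_h = C1*cos(3*t)*exp(t) + C2*exp(t)*sin(3*t).
Try x_p = A*cos(3*t) + B*sin(3*t). Substituting and equating the coefficients of cos(3t) and sin(3t) gives A = 30/37, B = 5/37, so x_p = 5*sin(3*t)/37 + 30*cos(3*t)/37.
General solution: x = 5*sin(3*t)/37 + 30*cos(3*t)/37 + C1*cos(3*t)*exp(t) + C2*exp(t)*sin(3*t).
Apply the initial conditions: x(0) = 30/37 + C1 = 5 and x'(0) = 15/37 + C1 + 3*C2 = -1. Solving gives C1 = 155/37, C2 = -69/37.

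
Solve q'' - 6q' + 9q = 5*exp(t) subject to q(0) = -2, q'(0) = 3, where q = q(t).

q = -13*exp(3*t)/4 + 5*exp(t)/4 + 23*t*exp(3*t)/2

Characteristic equation r² - 6r + 9 = 0 has discriminant (-6)² - 4·(9) = 0, so r = 3 is a repeated root.
Hence q_h = (C1 + C2*t)*exp(3*t).
Try q_p = A*exp(t). Substituting into the equation and dividing by exp(t) gives A = 5/4, so q_p = 5*exp(t)/4.
General solution: q = 5*exp(t)/4 + C1*exp(3*t) + C2*t*exp(3*t).
Apply the initial conditions: q(0) = 5/4 + C1 = -2 and q'(0) = 5/4 + C2 + 3*C1 = 3. Solving gives C1 = -13/4, C2 = 23/2.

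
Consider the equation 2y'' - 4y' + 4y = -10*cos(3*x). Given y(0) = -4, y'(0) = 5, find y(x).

Divide through by 2: y'' - 2y' + 2y = -5*cos(3*x).
Characteristic equation r² - 2r + 2 = 0 has discriminant (-2)² - 4·(2) = -4 < 0, so r = 1 ± i.
Hence y_h = C1*cos(x)*exp(x) + C2*exp(x)*sin(x).
Try y_p = A*cos(3*x) + B*sin(3*x). Substituting and equating the coefficients of cos(3x) and sin(3x) gives A = 7/17, B = 6/17, so y_p = 6*sin(3*x)/17 + 7*cos(3*x)/17.
General solution: y = 6*sin(3*x)/17 + 7*cos(3*x)/17 + C1*cos(x)*exp(x) + C2*exp(x)*sin(x).
Apply the initial conditions: y(0) = 7/17 + C1 = -4 and y'(0) = 18/17 + C1 + C2 = 5. Solving gives C1 = -75/17, C2 = 142/17.

y = 6*sin(3*x)/17 + 7*cos(3*x)/17 - 75*cos(x)*exp(x)/17 + 142*exp(x)*sin(x)/17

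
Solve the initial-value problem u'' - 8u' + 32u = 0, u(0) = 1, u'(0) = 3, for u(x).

u = cos(4*x)*exp(4*x) - exp(4*x)*sin(4*x)/4

Characteristic equation r² - 8r + 32 = 0 has discriminant (-8)² - 4·(32) = -64 < 0, so r = 4 ± 4i.
Hence u_h = C1*cos(4*x)*exp(4*x) + C2*exp(4*x)*sin(4*x).
Apply the initial conditions: u(0) = C1 = 1 and u'(0) = 4*C1 + 4*C2 = 3. Solving gives C1 = 1, C2 = -1/4.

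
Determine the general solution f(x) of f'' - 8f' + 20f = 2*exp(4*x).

Characteristic equation r² - 8r + 20 = 0 has discriminant (-8)² - 4·(20) = -16 < 0, so r = 4 ± 2i.
Hence f_h = C1*cos(2*x)*exp(4*x) + C2*exp(4*x)*sin(2*x).
Try f_p = A*exp(4*x). Substituting into the equation and dividing by exp(4*x) gives A = 1/2, so f_p = exp(4*x)/2.

f = exp(4*x)/2 + C1*cos(2*x)*exp(4*x) + C2*exp(4*x)*sin(2*x)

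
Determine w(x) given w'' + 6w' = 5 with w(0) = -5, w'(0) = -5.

Characteristic equation r² + 6r = 0 factors as (r + 6)r = 0, so r = -6, 0.
Hence w_h = C1*exp(-6*x) + C2.
Since 0 is a characteristic root (multiplicity 1), multiply the polynomial trial by x: try w_p = A0*x. Substituting and matching coefficients of each power of x gives A0 = 5/6, so w_p = 5*x/6.
General solution: w = C2 + 5*x/6 + C1*exp(-6*x).
Apply the initial conditions: w(0) = C1 + C2 = -5 and w'(0) = 5/6 - 6*C1 = -5. Solving gives C1 = 35/36, C2 = -215/36.

w = -215/36 + 5*x/6 + 35*exp(-6*x)/36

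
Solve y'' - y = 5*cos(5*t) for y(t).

y = -5*cos(5*t)/26 + C1*exp(-t) + C2*exp(t)

Characteristic equation r² - 1 = 0 factors as (r + 1)(r - 1) = 0, so r = -1, 1.
Hence y_h = C1*exp(-t) + C2*exp(t).
Try y_p = A*cos(5*t) + B*sin(5*t). Substituting and equating the coefficients of cos(5t) and sin(5t) gives A = -5/26, B = 0, so y_p = -5*cos(5*t)/26.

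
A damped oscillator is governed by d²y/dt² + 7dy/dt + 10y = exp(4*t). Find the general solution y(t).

Characteristic equation r² + 7r + 10 = 0 factors as (r + 2)(r + 5) = 0, so r = -2, -5.
Hence y_h = C1*exp(-2*t) + C2*exp(-5*t).
Try y_p = A*exp(4*t). Substituting into the equation and dividing by exp(4*t) gives A = 1/54, so y_p = exp(4*t)/54.

y = exp(4*t)/54 + C1*exp(-2*t) + C2*exp(-5*t)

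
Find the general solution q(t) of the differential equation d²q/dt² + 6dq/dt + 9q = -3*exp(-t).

Characteristic equation r² + 6r + 9 = 0 has discriminant (6)² - 4·(9) = 0, so r = -3 is a repeated root.
Hence q_h = (C1 + C2*t)*exp(-3*t).
Try q_p = A*exp(-t). Substituting into the equation and dividing by exp(-t) gives A = -3/4, so q_p = -3*exp(-t)/4.

q = -3*exp(-t)/4 + C1*exp(-3*t) + C2*t*exp(-3*t)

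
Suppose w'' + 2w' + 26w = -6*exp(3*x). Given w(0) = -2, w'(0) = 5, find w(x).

Characteristic equation r² + 2r + 26 = 0 has discriminant (2)² - 4·(26) = -100 < 0, so r = -1 ± 5i.
Hence w_h = C1*cos(5*x)*exp(-x) + C2*exp(-x)*sin(5*x).
Try w_p = A*exp(3*x). Substituting into the equation and dividing by exp(3*x) gives A = -6/41, so w_p = -6*exp(3*x)/41.
General solution: w = -6*exp(3*x)/41 + C1*cos(5*x)*exp(-x) + C2*exp(-x)*sin(5*x).
Apply the initial conditions: w(0) = -6/41 + C1 = -2 and w'(0) = -18/41 - C1 + 5*C2 = 5. Solving gives C1 = -76/41, C2 = 147/205.

w = -6*exp(3*x)/41 - 76*cos(5*x)*exp(-x)/41 + 147*exp(-x)*sin(5*x)/205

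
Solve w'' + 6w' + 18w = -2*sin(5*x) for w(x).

w = 14*sin(5*x)/949 + 60*cos(5*x)/949 + C1*cos(3*x)*exp(-3*x) + C2*exp(-3*x)*sin(3*x)

Characteristic equation r² + 6r + 18 = 0 has discriminant (6)² - 4·(18) = -36 < 0, so r = -3 ± 3i.
Hence w_h = C1*cos(3*x)*exp(-3*x) + C2*exp(-3*x)*sin(3*x).
Try w_p = A*cos(5*x) + B*sin(5*x). Substituting and equating the coefficients of cos(5x) and sin(5x) gives A = 60/949, B = 14/949, so w_p = 14*sin(5*x)/949 + 60*cos(5*x)/949.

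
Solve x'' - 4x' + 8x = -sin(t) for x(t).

x = -7*sin(t)/65 - 4*cos(t)/65 + C1*cos(2*t)*exp(2*t) + C2*exp(2*t)*sin(2*t)

Characteristic equation r² - 4r + 8 = 0 has discriminant (-4)² - 4·(8) = -16 < 0, so r = 2 ± 2i.
Hence x_h = C1*cos(2*t)*exp(2*t) + C2*exp(2*t)*sin(2*t).
Try x_p = A*cos(t) + B*sin(t). Substituting and equating the coefficients of cos(t) and sin(t) gives A = -4/65, B = -7/65, so x_p = -7*sin(t)/65 - 4*cos(t)/65.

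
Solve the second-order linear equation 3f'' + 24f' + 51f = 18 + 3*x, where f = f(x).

f = 94/289 + x/17 + C1*cos(x)*exp(-4*x) + C2*exp(-4*x)*sin(x)

Divide through by 3: f'' + 8f' + 17f = 6 + x.
Characteristic equation r² + 8r + 17 = 0 has discriminant (8)² - 4·(17) = -4 < 0, so r = -4 ± i.
Hence f_h = C1*cos(x)*exp(-4*x) + C2*exp(-4*x)*sin(x).
For the particular solution try f_p = A0 + A1*x. Substituting and matching coefficients of each power of x gives A0 = 94/289, A1 = 1/17, so f_p = 94/289 + x/17.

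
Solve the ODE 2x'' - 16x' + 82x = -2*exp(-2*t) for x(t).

Divide through by 2: x'' - 8x' + 41x = -exp(-2*t).
Characteristic equation r² - 8r + 41 = 0 has discriminant (-8)² - 4·(41) = -100 < 0, so r = 4 ± 5i.
Hence x_h = C1*cos(5*t)*exp(4*t) + C2*exp(4*t)*sin(5*t).
Try x_p = A*exp(-2*t). Substituting into the equation and dividing by exp(-2*t) gives A = -1/61, so x_p = -exp(-2*t)/61.

x = -exp(-2*t)/61 + C1*cos(5*t)*exp(4*t) + C2*exp(4*t)*sin(5*t)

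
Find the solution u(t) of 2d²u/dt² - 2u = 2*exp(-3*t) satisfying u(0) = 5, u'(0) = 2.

Divide through by 2: u'' - u = exp(-3*t).
Characteristic equation r² - 1 = 0 factors as (r - 1)(r + 1) = 0, so r = 1, -1.
Hence u_h = C1*exp(t) + C2*exp(-t).
Try u_p = A*exp(-3*t). Substituting into the equation and dividing by exp(-3*t) gives A = 1/8, so u_p = exp(-3*t)/8.
General solution: u = exp(-3*t)/8 + C1*exp(t) + C2*exp(-t).
Apply the initial conditions: u(0) = 1/8 + C1 + C2 = 5 and u'(0) = -3/8 + C1 - C2 = 2. Solving gives C1 = 29/8, C2 = 5/4.

u = exp(-3*t)/8 + 5*exp(-t)/4 + 29*exp(t)/8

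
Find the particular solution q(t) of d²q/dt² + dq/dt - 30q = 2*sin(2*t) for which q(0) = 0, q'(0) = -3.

q = -83*exp(5*t)/319 - 17*sin(2*t)/290 - cos(2*t)/290 + 29*exp(-6*t)/110

Characteristic equation r² + r - 30 = 0 factors as (r - 5)(r + 6) = 0, so r = 5, -6.
Hence q_h = C1*exp(5*t) + C2*exp(-6*t).
Try q_p = A*cos(2*t) + B*sin(2*t). Substituting and equating the coefficients of cos(2t) and sin(2t) gives A = -1/290, B = -17/290, so q_p = -17*sin(2*t)/290 - cos(2*t)/290.
General solution: q = -17*sin(2*t)/290 - cos(2*t)/290 + C1*exp(5*t) + C2*exp(-6*t).
Apply the initial conditions: q(0) = -1/290 + C1 + C2 = 0 and q'(0) = -17/145 - 6*C2 + 5*C1 = -3. Solving gives C1 = -83/319, C2 = 29/110.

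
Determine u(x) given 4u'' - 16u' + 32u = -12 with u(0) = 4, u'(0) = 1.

u = -3/8 - 31*exp(2*x)*sin(2*x)/8 + 35*cos(2*x)*exp(2*x)/8

Divide through by 4: u'' - 4u' + 8u = -3.
Characteristic equation r² - 4r + 8 = 0 has discriminant (-4)² - 4·(8) = -16 < 0, so r = 2 ± 2i.
Hence u_h = C1*cos(2*x)*exp(2*x) + C2*exp(2*x)*sin(2*x).
For the particular solution try u_p = A0. Substituting and matching coefficients of each power of x gives A0 = -3/8, so u_p = -3/8.
General solution: u = -3/8 + C1*cos(2*x)*exp(2*x) + C2*exp(2*x)*sin(2*x).
Apply the initial conditions: u(0) = -3/8 + C1 = 4 and u'(0) = 2*C1 + 2*C2 = 1. Solving gives C1 = 35/8, C2 = -31/8.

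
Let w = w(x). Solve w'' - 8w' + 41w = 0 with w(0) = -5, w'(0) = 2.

Characteristic equation r² - 8r + 41 = 0 has discriminant (-8)² - 4·(41) = -100 < 0, so r = 4 ± 5i.
Hence w_h = C1*cos(5*x)*exp(4*x) + C2*exp(4*x)*sin(5*x).
Apply the initial conditions: w(0) = C1 = -5 and w'(0) = 4*C1 + 5*C2 = 2. Solving gives C1 = -5, C2 = 22/5.

w = -5*cos(5*x)*exp(4*x) + 22*exp(4*x)*sin(5*x)/5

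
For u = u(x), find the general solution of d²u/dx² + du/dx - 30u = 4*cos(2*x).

u = -17*cos(2*x)/145 + sin(2*x)/145 + C1*exp(5*x) + C2*exp(-6*x)

Characteristic equation r² + r - 30 = 0 factors as (r - 5)(r + 6) = 0, so r = 5, -6.
Hence u_h = C1*exp(5*x) + C2*exp(-6*x).
Try u_p = A*cos(2*x) + B*sin(2*x). Substituting and equating the coefficients of cos(2x) and sin(2x) gives A = -17/145, B = 1/145, so u_p = -17*cos(2*x)/145 + sin(2*x)/145.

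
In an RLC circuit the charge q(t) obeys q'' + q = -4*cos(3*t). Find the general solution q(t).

q = cos(3*t)/2 + C1*cos(t) + C2*sin(t)

Characteristic equation r² + 1 = 0 has discriminant (0)² - 4·(1) = -4 < 0, so r = ± i.
Hence q_h = C1*cos(t) + C2*sin(t).
Try q_p = A*cos(3*t) + B*sin(3*t). Substituting and equating the coefficients of cos(3t) and sin(3t) gives A = 1/2, B = 0, so q_p = cos(3*t)/2.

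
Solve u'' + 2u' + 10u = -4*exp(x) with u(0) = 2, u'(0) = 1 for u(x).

Characteristic equation r² + 2r + 10 = 0 has discriminant (2)² - 4·(10) = -36 < 0, so r = -1 ± 3i.
Hence u_h = C1*cos(3*x)*exp(-x) + C2*exp(-x)*sin(3*x).
Try u_p = A*exp(x). Substituting into the equation and dividing by exp(x) gives A = -4/13, so u_p = -4*exp(x)/13.
General solution: u = -4*exp(x)/13 + C1*cos(3*x)*exp(-x) + C2*exp(-x)*sin(3*x).
Apply the initial conditions: u(0) = -4/13 + C1 = 2 and u'(0) = -4/13 - C1 + 3*C2 = 1. Solving gives C1 = 30/13, C2 = 47/39.

u = -4*exp(x)/13 + 30*cos(3*x)*exp(-x)/13 + 47*exp(-x)*sin(3*x)/39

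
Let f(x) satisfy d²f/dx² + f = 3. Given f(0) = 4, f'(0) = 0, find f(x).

f = 3 + cos(x)

Characteristic equation r² + 1 = 0 has discriminant (0)² - 4·(1) = -4 < 0, so r = ± i.
Hence f_h = C1*cos(x) + C2*sin(x).
For the particular solution try f_p = A0. Substituting and matching coefficients of each power of x gives A0 = 3, so f_p = 3.
General solution: f = 3 + C1*cos(x) + C2*sin(x).
Apply the initial conditions: f(0) = 3 + C1 = 4 and f'(0) = C2 = 0. Solving gives C1 = 1, C2 = 0.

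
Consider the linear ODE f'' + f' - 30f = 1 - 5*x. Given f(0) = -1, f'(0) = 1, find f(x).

Characteristic equation r² + r - 30 = 0 factors as (r - 5)(r + 6) = 0, so r = 5, -6.
Hence f_h = C1*exp(5*x) + C2*exp(-6*x).
For the particular solution try f_p = A0 + A1*x. Substituting and matching coefficients of each power of x gives A0 = -1/36, A1 = 1/6, so f_p = -1/36 + x/6.
General solution: f = -1/36 + x/6 + C1*exp(5*x) + C2*exp(-6*x).
Apply the initial conditions: f(0) = -1/36 + C1 + C2 = -1 and f'(0) = 1/6 - 6*C2 + 5*C1 = 1. Solving gives C1 = -5/11, C2 = -205/396.

f = -1/36 - 205*exp(-6*x)/396 - 5*exp(5*x)/11 + x/6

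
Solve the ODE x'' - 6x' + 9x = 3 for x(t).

x = 1/3 + C1*exp(3*t) + C2*t*exp(3*t)

Characteristic equation r² - 6r + 9 = 0 has discriminant (-6)² - 4·(9) = 0, so r = 3 is a repeated root.
Hence x_h = (C1 + C2*t)*exp(3*t).
For the particular solution try x_p = A0. Substituting and matching coefficients of each power of t gives A0 = 1/3, so x_p = 1/3.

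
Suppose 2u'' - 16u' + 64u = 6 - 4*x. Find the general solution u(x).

Divide through by 2: u'' - 8u' + 32u = 3 - 2*x.
Characteristic equation r² - 8r + 32 = 0 has discriminant (-8)² - 4·(32) = -64 < 0, so r = 4 ± 4i.
Hence u_h = C1*cos(4*x)*exp(4*x) + C2*exp(4*x)*sin(4*x).
For the particular solution try u_p = A0 + A1*x. Substituting and matching coefficients of each power of x gives A0 = 5/64, A1 = -1/16, so u_p = 5/64 - x/16.

u = 5/64 - x/16 + C1*cos(4*x)*exp(4*x) + C2*exp(4*x)*sin(4*x)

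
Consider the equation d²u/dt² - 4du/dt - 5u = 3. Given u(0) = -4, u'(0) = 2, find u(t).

u = -3/5 - 19*exp(-t)/6 - 7*exp(5*t)/30

Characteristic equation r² - 4r - 5 = 0 factors as (r + 1)(r - 5) = 0, so r = -1, 5.
Hence u_h = C1*exp(-t) + C2*exp(5*t).
For the particular solution try u_p = A0. Substituting and matching coefficients of each power of t gives A0 = -3/5, so u_p = -3/5.
General solution: u = -3/5 + C1*exp(-t) + C2*exp(5*t).
Apply the initial conditions: u(0) = -3/5 + C1 + C2 = -4 and u'(0) = -C1 + 5*C2 = 2. Solving gives C1 = -19/6, C2 = -7/30.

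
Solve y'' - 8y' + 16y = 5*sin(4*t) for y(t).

Characteristic equation r² - 8r + 16 = 0 has discriminant (-8)² - 4·(16) = 0, so r = 4 is a repeated root.
Hence y_h = (C1 + C2*t)*exp(4*t).
Try y_p = A*cos(4*t) + B*sin(4*t). Substituting and equating the coefficients of cos(4t) and sin(4t) gives A = 5/32, B = 0, so y_p = 5*cos(4*t)/32.

y = 5*cos(4*t)/32 + C1*exp(4*t) + C2*t*exp(4*t)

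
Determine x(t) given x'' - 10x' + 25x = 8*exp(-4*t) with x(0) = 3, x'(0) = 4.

Characteristic equation r² - 10r + 25 = 0 has discriminant (-10)² - 4·(25) = 0, so r = 5 is a repeated root.
Hence x_h = (C1 + C2*t)*exp(5*t).
Try x_p = A*exp(-4*t). Substituting into the equation and dividing by exp(-4*t) gives A = 8/81, so x_p = 8*exp(-4*t)/81.
General solution: x = 8*exp(-4*t)/81 + C1*exp(5*t) + C2*t*exp(5*t).
Apply the initial conditions: x(0) = 8/81 + C1 = 3 and x'(0) = -32/81 + C2 + 5*C1 = 4. Solving gives C1 = 235/81, C2 = -91/9.

x = 8*exp(-4*t)/81 + 235*exp(5*t)/81 - 91*t*exp(5*t)/9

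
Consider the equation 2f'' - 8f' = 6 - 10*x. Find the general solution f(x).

Divide through by 2: f'' - 4f' = 3 - 5*x.
Characteristic equation r² - 4r = 0 factors as (r - 4)r = 0, so r = 4, 0.
Hence f_h = C1*exp(4*x) + C2.
Since 0 is a characteristic root (multiplicity 1), multiply the polynomial trial by x: try f_p = x*(A0 + A1*x). Substituting and matching coefficients of each power of x gives A0 = -7/16, A1 = 5/8, so f_p = -7*x/16 + 5*x^2/8.

f = C2 - 7*x/16 + 5*x**2/8 + C1*exp(4*x)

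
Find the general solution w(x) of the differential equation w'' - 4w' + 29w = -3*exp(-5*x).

Characteristic equation r² - 4r + 29 = 0 has discriminant (-4)² - 4·(29) = -100 < 0, so r = 2 ± 5i.
Hence w_h = C1*cos(5*x)*exp(2*x) + C2*exp(2*x)*sin(5*x).
Try w_p = A*exp(-5*x). Substituting into the equation and dividing by exp(-5*x) gives A = -3/74, so w_p = -3*exp(-5*x)/74.

w = -3*exp(-5*x)/74 + C1*cos(5*x)*exp(2*x) + C2*exp(2*x)*sin(5*x)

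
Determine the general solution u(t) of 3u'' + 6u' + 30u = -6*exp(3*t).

u = -2*exp(3*t)/25 + C1*cos(3*t)*exp(-t) + C2*exp(-t)*sin(3*t)

Divide through by 3: u'' + 2u' + 10u = -2*exp(3*t).
Characteristic equation r² + 2r + 10 = 0 has discriminant (2)² - 4·(10) = -36 < 0, so r = -1 ± 3i.
Hence u_h = C1*cos(3*t)*exp(-t) + C2*exp(-t)*sin(3*t).
Try u_p = A*exp(3*t). Substituting into the equation and dividing by exp(3*t) gives A = -2/25, so u_p = -2*exp(3*t)/25.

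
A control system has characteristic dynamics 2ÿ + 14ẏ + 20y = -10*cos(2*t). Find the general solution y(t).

Divide through by 2: y'' + 7y' + 10y = -5*cos(2*t).
Characteristic equation r² + 7r + 10 = 0 factors as (r + 2)(r + 5) = 0, so r = -2, -5.
Hence y_h = C1*exp(-2*t) + C2*exp(-5*t).
Try y_p = A*cos(2*t) + B*sin(2*t). Substituting and equating the coefficients of cos(2t) and sin(2t) gives A = -15/116, B = -35/116, so y_p = -35*sin(2*t)/116 - 15*cos(2*t)/116.

y = -35*sin(2*t)/116 - 15*cos(2*t)/116 + C1*exp(-2*t) + C2*exp(-5*t)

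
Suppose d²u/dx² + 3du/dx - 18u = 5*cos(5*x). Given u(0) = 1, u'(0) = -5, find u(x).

u = -215*cos(5*x)/2074 + 49*exp(3*x)/306 + 75*sin(5*x)/2074 + 518*exp(-6*x)/549

Characteristic equation r² + 3r - 18 = 0 factors as (r + 6)(r - 3) = 0, so r = -6, 3.
Hence u_h = C1*exp(-6*x) + C2*exp(3*x).
Try u_p = A*cos(5*x) + B*sin(5*x). Substituting and equating the coefficients of cos(5x) and sin(5x) gives A = -215/2074, B = 75/2074, so u_p = -215*cos(5*x)/2074 + 75*sin(5*x)/2074.
General solution: u = -215*cos(5*x)/2074 + 75*sin(5*x)/2074 + C1*exp(-6*x) + C2*exp(3*x).
Apply the initial conditions: u(0) = -215/2074 + C1 + C2 = 1 and u'(0) = 375/2074 - 6*C1 + 3*C2 = -5. Solving gives C1 = 518/549, C2 = 49/306.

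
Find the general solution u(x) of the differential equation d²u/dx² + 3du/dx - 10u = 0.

Characteristic equation r² + 3r - 10 = 0 factors as (r + 5)(r - 2) = 0, so r = -5, 2.
Hence u_h = C1*exp(-5*x) + C2*exp(2*x).

u = C1*exp(-5*x) + C2*exp(2*x)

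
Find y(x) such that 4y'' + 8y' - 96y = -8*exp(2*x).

y = exp(2*x)/8 + C1*exp(-6*x) + C2*exp(4*x)

Divide through by 4: y'' + 2y' - 24y = -2*exp(2*x).
Characteristic equation r² + 2r - 24 = 0 factors as (r + 6)(r - 4) = 0, so r = -6, 4.
Hence y_h = C1*exp(-6*x) + C2*exp(4*x).
Try y_p = A*exp(2*x). Substituting into the equation and dividing by exp(2*x) gives A = 1/8, so y_p = exp(2*x)/8.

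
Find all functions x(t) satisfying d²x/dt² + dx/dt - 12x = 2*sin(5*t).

Characteristic equation r² + r - 12 = 0 factors as (r - 3)(r + 4) = 0, so r = 3, -4.
Hence x_h = C1*exp(3*t) + C2*exp(-4*t).
Try x_p = A*cos(5*t) + B*sin(5*t). Substituting and equating the coefficients of cos(5t) and sin(5t) gives A = -5/697, B = -37/697, so x_p = -37*sin(5*t)/697 - 5*cos(5*t)/697.

x = -37*sin(5*t)/697 - 5*cos(5*t)/697 + C1*exp(3*t) + C2*exp(-4*t)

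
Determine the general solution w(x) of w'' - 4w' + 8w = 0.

Characteristic equation r² - 4r + 8 = 0 has discriminant (-4)² - 4·(8) = -16 < 0, so r = 2 ± 2i.
Hence w_h = C1*cos(2*x)*exp(2*x) + C2*exp(2*x)*sin(2*x).

w = C1*cos(2*x)*exp(2*x) + C2*exp(2*x)*sin(2*x)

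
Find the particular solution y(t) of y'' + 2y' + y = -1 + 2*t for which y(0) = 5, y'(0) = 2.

y = -5 + 2*t + 10*exp(-t) + 10*t*exp(-t)

Characteristic equation r² + 2r + 1 = 0 has discriminant (2)² - 4·(1) = 0, so r = -1 is a repeated root.
Hence y_h = (C1 + C2*t)*exp(-t).
For the particular solution try y_p = A0 + A1*t. Substituting and matching coefficients of each power of t gives A0 = -5, A1 = 2, so y_p = -5 + 2*t.
General solution: y = -5 + 2*t + C1*exp(-t) + C2*t*exp(-t).
Apply the initial conditions: y(0) = -5 + C1 = 5 and y'(0) = 2 + C2 - C1 = 2. Solving gives C1 = 10, C2 = 10.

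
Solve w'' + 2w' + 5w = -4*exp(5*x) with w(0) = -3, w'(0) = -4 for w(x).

w = -exp(5*x)/10 - 29*cos(2*x)*exp(-x)/10 - 16*exp(-x)*sin(2*x)/5

Characteristic equation r² + 2r + 5 = 0 has discriminant (2)² - 4·(5) = -16 < 0, so r = -1 ± 2i.
Hence w_h = C1*cos(2*x)*exp(-x) + C2*exp(-x)*sin(2*x).
Try w_p = A*exp(5*x). Substituting into the equation and dividing by exp(5*x) gives A = -1/10, so w_p = -exp(5*x)/10.
General solution: w = -exp(5*x)/10 + C1*cos(2*x)*exp(-x) + C2*exp(-x)*sin(2*x).
Apply the initial conditions: w(0) = -1/10 + C1 = -3 and w'(0) = -1/2 - C1 + 2*C2 = -4. Solving gives C1 = -29/10, C2 = -16/5.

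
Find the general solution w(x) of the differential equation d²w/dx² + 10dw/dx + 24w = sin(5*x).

Characteristic equation r² + 10r + 24 = 0 factors as (r + 4)(r + 6) = 0, so r = -4, -6.
Hence w_h = C1*exp(-4*x) + C2*exp(-6*x).
Try w_p = A*cos(5*x) + B*sin(5*x). Substituting and equating the coefficients of cos(5x) and sin(5x) gives A = -50/2501, B = -1/2501, so w_p = -50*cos(5*x)/2501 - sin(5*x)/2501.

w = -50*cos(5*x)/2501 - sin(5*x)/2501 + C1*exp(-4*x) + C2*exp(-6*x)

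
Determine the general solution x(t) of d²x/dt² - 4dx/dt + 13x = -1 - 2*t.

Characteristic equation r² - 4r + 13 = 0 has discriminant (-4)² - 4·(13) = -36 < 0, so r = 2 ± 3i.
Hence x_h = C1*cos(3*t)*exp(2*t) + C2*exp(2*t)*sin(3*t).
For the particular solution try x_p = A0 + A1*t. Substituting and matching coefficients of each power of t gives A0 = -21/169, A1 = -2/13, so x_p = -21/169 - 2*t/13.

x = -21/169 - 2*t/13 + C1*cos(3*t)*exp(2*t) + C2*exp(2*t)*sin(3*t)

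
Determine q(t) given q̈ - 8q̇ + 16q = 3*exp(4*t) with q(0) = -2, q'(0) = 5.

Characteristic equation r² - 8r + 16 = 0 has discriminant (-8)² - 4·(16) = 0, so r = 4 is a repeated root.
Hence q_h = (C1 + C2*t)*exp(4*t).
Since exp(4*t) solves the homogeneous equation (r = 4 is a root of multiplicity 2), multiply the trial by t^2. Try q_p = A*t^2*exp(4*t). Substituting into the equation and dividing by exp(4*t) gives A = 3/2, so q_p = 3*t^2*exp(4*t)/2.
General solution: q = C1*exp(4*t) + 3*t^2*exp(4*t)/2 + C2*t*exp(4*t).
Apply the initial conditions: q(0) = C1 = -2 and q'(0) = C2 + 4*C1 = 5. Solving gives C1 = -2, C2 = 13.

q = -2*exp(4*t) + 13*t*exp(4*t) + 3*t**2*exp(4*t)/2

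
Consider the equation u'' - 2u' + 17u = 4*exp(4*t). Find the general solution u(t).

u = 4*exp(4*t)/25 + C1*cos(4*t)*exp(t) + C2*exp(t)*sin(4*t)

Characteristic equation r² - 2r + 17 = 0 has discriminant (-2)² - 4·(17) = -64 < 0, so r = 1 ± 4i.
Hence u_h = C1*cos(4*t)*exp(t) + C2*exp(t)*sin(4*t).
Try u_p = A*exp(4*t). Substituting into the equation and dividing by exp(4*t) gives A = 4/25, so u_p = 4*exp(4*t)/25.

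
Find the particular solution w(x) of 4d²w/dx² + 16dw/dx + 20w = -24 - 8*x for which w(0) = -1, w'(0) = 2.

Divide through by 4: w'' + 4w' + 5w = -6 - 2*x.
Characteristic equation r² + 4r + 5 = 0 has discriminant (4)² - 4·(5) = -4 < 0, so r = -2 ± i.
Hence w_h = C1*cos(x)*exp(-2*x) + C2*exp(-2*x)*sin(x).
For the particular solution try w_p = A0 + A1*x. Substituting and matching coefficients of each power of x gives A0 = -22/25, A1 = -2/5, so w_p = -22/25 - 2*x/5.
General solution: w = -22/25 - 2*x/5 + C1*cos(x)*exp(-2*x) + C2*exp(-2*x)*sin(x).
Apply the initial conditions: w(0) = -22/25 + C1 = -1 and w'(0) = -2/5 + C2 - 2*C1 = 2. Solving gives C1 = -3/25, C2 = 54/25.

w = -22/25 - 2*x/5 - 3*cos(x)*exp(-2*x)/25 + 54*exp(-2*x)*sin(x)/25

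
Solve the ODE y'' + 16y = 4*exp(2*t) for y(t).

Characteristic equation r² + 16 = 0 has discriminant (0)² - 4·(16) = -64 < 0, so r = ± 4i.
Hence y_h = C1*cos(4*t) + C2*sin(4*t).
Try y_p = A*exp(2*t). Substituting into the equation and dividing by exp(2*t) gives A = 1/5, so y_p = exp(2*t)/5.

y = exp(2*t)/5 + C1*cos(4*t) + C2*sin(4*t)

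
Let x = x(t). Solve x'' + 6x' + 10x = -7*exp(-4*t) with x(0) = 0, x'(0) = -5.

x = -7*exp(-4*t)/2 - 17*exp(-3*t)*sin(t)/2 + 7*cos(t)*exp(-3*t)/2

Characteristic equation r² + 6r + 10 = 0 has discriminant (6)² - 4·(10) = -4 < 0, so r = -3 ± i.
Hence x_h = C1*cos(t)*exp(-3*t) + C2*exp(-3*t)*sin(t).
Try x_p = A*exp(-4*t). Substituting into the equation and dividing by exp(-4*t) gives A = -7/2, so x_p = -7*exp(-4*t)/2.
General solution: x = -7*exp(-4*t)/2 + C1*cos(t)*exp(-3*t) + C2*exp(-3*t)*sin(t).
Apply the initial conditions: x(0) = -7/2 + C1 = 0 and x'(0) = 14 + C2 - 3*C1 = -5. Solving gives C1 = 7/2, C2 = -17/2.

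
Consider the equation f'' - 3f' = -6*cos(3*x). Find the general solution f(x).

Characteristic equation r² - 3r = 0 factors as (r - 3)r = 0, so r = 3, 0.
Hence f_h = C1*exp(3*x) + C2.
Try f_p = A*cos(3*x) + B*sin(3*x). Substituting and equating the coefficients of cos(3x) and sin(3x) gives A = 1/3, B = 1/3, so f_p = cos(3*x)/3 + sin(3*x)/3.

f = C2 + cos(3*x)/3 + sin(3*x)/3 + C1*exp(3*x)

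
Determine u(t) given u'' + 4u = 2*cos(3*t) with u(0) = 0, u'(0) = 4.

u = 2*sin(2*t) - 2*cos(3*t)/5 + 2*cos(2*t)/5

Characteristic equation r² + 4 = 0 has discriminant (0)² - 4·(4) = -16 < 0, so r = ± 2i.
Hence u_h = C1*cos(2*t) + C2*sin(2*t).
Try u_p = A*cos(3*t) + B*sin(3*t). Substituting and equating the coefficients of cos(3t) and sin(3t) gives A = -2/5, B = 0, so u_p = -2*cos(3*t)/5.
General solution: u = -2*cos(3*t)/5 + C1*cos(2*t) + C2*sin(2*t).
Apply the initial conditions: u(0) = -2/5 + C1 = 0 and u'(0) = 2*C2 = 4. Solving gives C1 = 2/5, C2 = 2.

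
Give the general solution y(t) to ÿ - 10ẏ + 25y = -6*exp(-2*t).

Characteristic equation r² - 10r + 25 = 0 has discriminant (-10)² - 4·(25) = 0, so r = 5 is a repeated root.
Hence y_h = (C1 + C2*t)*exp(5*t).
Try y_p = A*exp(-2*t). Substituting into the equation and dividing by exp(-2*t) gives A = -6/49, so y_p = -6*exp(-2*t)/49.

y = -6*exp(-2*t)/49 + C1*exp(5*t) + C2*t*exp(5*t)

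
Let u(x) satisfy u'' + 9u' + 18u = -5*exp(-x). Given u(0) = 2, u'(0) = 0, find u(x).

u = -7*exp(-6*x)/3 - exp(-x)/2 + 29*exp(-3*x)/6

Characteristic equation r² + 9r + 18 = 0 factors as (r + 3)(r + 6) = 0, so r = -3, -6.
Hence u_h = C1*exp(-3*x) + C2*exp(-6*x).
Try u_p = A*exp(-x). Substituting into the equation and dividing by exp(-x) gives A = -1/2, so u_p = -exp(-x)/2.
General solution: u = -exp(-x)/2 + C1*exp(-3*x) + C2*exp(-6*x).
Apply the initial conditions: u(0) = -1/2 + C1 + C2 = 2 and u'(0) = 1/2 - 6*C2 - 3*C1 = 0. Solving gives C1 = 29/6, C2 = -7/3.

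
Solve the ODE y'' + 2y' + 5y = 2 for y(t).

Characteristic equation r² + 2r + 5 = 0 has discriminant (2)² - 4·(5) = -16 < 0, so r = -1 ± 2i.
Hence y_h = C1*cos(2*t)*exp(-t) + C2*exp(-t)*sin(2*t).
For the particular solution try y_p = A0. Substituting and matching coefficients of each power of t gives A0 = 2/5, so y_p = 2/5.

y = 2/5 + C1*cos(2*t)*exp(-t) + C2*exp(-t)*sin(2*t)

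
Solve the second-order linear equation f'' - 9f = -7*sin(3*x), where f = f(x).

f = 7*sin(3*x)/18 + C1*exp(3*x) + C2*exp(-3*x)

Characteristic equation r² - 9 = 0 factors as (r - 3)(r + 3) = 0, so r = 3, -3.
Hence f_h = C1*exp(3*x) + C2*exp(-3*x).
Try f_p = A*cos(3*x) + B*sin(3*x). Substituting and equating the coefficients of cos(3x) and sin(3x) gives A = 0, B = 7/18, so f_p = 7*sin(3*x)/18.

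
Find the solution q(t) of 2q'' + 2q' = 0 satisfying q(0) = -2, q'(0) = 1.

Divide through by 2: q'' + q' = 0.
Characteristic equation r² + r = 0 factors as (r + 1)r = 0, so r = -1, 0.
Hence q_h = C1*exp(-t) + C2.
Apply the initial conditions: q(0) = C1 + C2 = -2 and q'(0) = -C1 = 1. Solving gives C1 = -1, C2 = -1.

q = -1 - exp(-t)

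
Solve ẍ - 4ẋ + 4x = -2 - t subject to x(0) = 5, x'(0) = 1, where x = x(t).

x = -3/4 - t/4 + 23*exp(2*t)/4 - 41*t*exp(2*t)/4

Characteristic equation r² - 4r + 4 = 0 has discriminant (-4)² - 4·(4) = 0, so r = 2 is a repeated root.
Hence x_h = (C1 + C2*t)*exp(2*t).
For the particular solution try x_p = A0 + A1*t. Substituting and matching coefficients of each power of t gives A0 = -3/4, A1 = -1/4, so x_p = -3/4 - t/4.
General solution: x = -3/4 - t/4 + C1*exp(2*t) + C2*t*exp(2*t).
Apply the initial conditions: x(0) = -3/4 + C1 = 5 and x'(0) = -1/4 + C2 + 2*C1 = 1. Solving gives C1 = 23/4, C2 = -41/4.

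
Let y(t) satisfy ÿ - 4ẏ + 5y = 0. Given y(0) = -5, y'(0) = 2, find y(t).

Characteristic equation r² - 4r + 5 = 0 has discriminant (-4)² - 4·(5) = -4 < 0, so r = 2 ± i.
Hence y_h = C1*cos(t)*exp(2*t) + C2*exp(2*t)*sin(t).
Apply the initial conditions: y(0) = C1 = -5 and y'(0) = C2 + 2*C1 = 2. Solving gives C1 = -5, C2 = 12.

y = -5*cos(t)*exp(2*t) + 12*exp(2*t)*sin(t)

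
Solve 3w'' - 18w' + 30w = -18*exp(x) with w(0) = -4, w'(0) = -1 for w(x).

w = -6*exp(x)/5 - 14*cos(x)*exp(3*x)/5 + 43*exp(3*x)*sin(x)/5

Divide through by 3: w'' - 6w' + 10w = -6*exp(x).
Characteristic equation r² - 6r + 10 = 0 has discriminant (-6)² - 4·(10) = -4 < 0, so r = 3 ± i.
Hence w_h = C1*cos(x)*exp(3*x) + C2*exp(3*x)*sin(x).
Try w_p = A*exp(x). Substituting into the equation and dividing by exp(x) gives A = -6/5, so w_p = -6*exp(x)/5.
General solution: w = -6*exp(x)/5 + C1*cos(x)*exp(3*x) + C2*exp(3*x)*sin(x).
Apply the initial conditions: w(0) = -6/5 + C1 = -4 and w'(0) = -6/5 + C2 + 3*C1 = -1. Solving gives C1 = -14/5, C2 = 43/5.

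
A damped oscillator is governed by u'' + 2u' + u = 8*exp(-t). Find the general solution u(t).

Characteristic equation r² + 2r + 1 = 0 has discriminant (2)² - 4·(1) = 0, so r = -1 is a repeated root.
Hence u_h = (C1 + C2*t)*exp(-t).
Since exp(-t) solves the homogeneous equation (r = -1 is a root of multiplicity 2), multiply the trial by t^2. Try u_p = A*t^2*exp(-t). Substituting into the equation and dividing by exp(-t) gives A = 4, so u_p = 4*t^2*exp(-t).

u = C1*exp(-t) + 4*t**2*exp(-t) + C2*t*exp(-t)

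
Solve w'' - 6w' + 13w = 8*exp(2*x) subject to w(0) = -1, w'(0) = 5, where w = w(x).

w = 8*exp(2*x)/5 - 13*cos(2*x)*exp(3*x)/5 + 24*exp(3*x)*sin(2*x)/5

Characteristic equation r² - 6r + 13 = 0 has discriminant (-6)² - 4·(13) = -16 < 0, so r = 3 ± 2i.
Hence w_h = C1*cos(2*x)*exp(3*x) + C2*exp(3*x)*sin(2*x).
Try w_p = A*exp(2*x). Substituting into the equation and dividing by exp(2*x) gives A = 8/5, so w_p = 8*exp(2*x)/5.
General solution: w = 8*exp(2*x)/5 + C1*cos(2*x)*exp(3*x) + C2*exp(3*x)*sin(2*x).
Apply the initial conditions: w(0) = 8/5 + C1 = -1 and w'(0) = 16/5 + 2*C2 + 3*C1 = 5. Solving gives C1 = -13/5, C2 = 24/5.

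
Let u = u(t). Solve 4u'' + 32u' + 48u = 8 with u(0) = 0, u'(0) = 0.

u = 1/6 - exp(-2*t)/4 + exp(-6*t)/12

Divide through by 4: u'' + 8u' + 12u = 2.
Characteristic equation r² + 8r + 12 = 0 factors as (r + 6)(r + 2) = 0, so r = -6, -2.
Hence u_h = C1*exp(-6*t) + C2*exp(-2*t).
For the particular solution try u_p = A0. Substituting and matching coefficients of each power of t gives A0 = 1/6, so u_p = 1/6.
General solution: u = 1/6 + C1*exp(-6*t) + C2*exp(-2*t).
Apply the initial conditions: u(0) = 1/6 + C1 + C2 = 0 and u'(0) = -6*C1 - 2*C2 = 0. Solving gives C1 = 1/12, C2 = -1/4.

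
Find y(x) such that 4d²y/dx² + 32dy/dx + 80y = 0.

Divide through by 4: y'' + 8y' + 20y = 0.
Characteristic equation r² + 8r + 20 = 0 has discriminant (8)² - 4·(20) = -16 < 0, so r = -4 ± 2i.
Hence y_h = C1*cos(2*x)*exp(-4*x) + C2*exp(-4*x)*sin(2*x).

y = C1*cos(2*x)*exp(-4*x) + C2*exp(-4*x)*sin(2*x)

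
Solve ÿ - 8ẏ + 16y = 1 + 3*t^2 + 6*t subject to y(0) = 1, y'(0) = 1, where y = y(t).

y = 41/128 + 3*t**2/16 + 9*t/16 + 87*exp(4*t)/128 - 73*t*exp(4*t)/32

Characteristic equation r² - 8r + 16 = 0 has discriminant (-8)² - 4·(16) = 0, so r = 4 is a repeated root.
Hence y_h = (C1 + C2*t)*exp(4*t).
For the particular solution try y_p = A0 + A1*t + A2*t^2. Substituting and matching coefficients of each power of t gives A0 = 41/128, A1 = 9/16, A2 = 3/16, so y_p = 41/128 + 3*t^2/16 + 9*t/16.
General solution: y = 41/128 + 3*t^2/16 + 9*t/16 + C1*exp(4*t) + C2*t*exp(4*t).
Apply the initial conditions: y(0) = 41/128 + C1 = 1 and y'(0) = 9/16 + C2 + 4*C1 = 1. Solving gives C1 = 87/128, C2 = -73/32.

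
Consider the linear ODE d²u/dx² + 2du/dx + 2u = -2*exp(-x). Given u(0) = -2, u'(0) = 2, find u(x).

u = -2*exp(-x)

Characteristic equation r² + 2r + 2 = 0 has discriminant (2)² - 4·(2) = -4 < 0, so r = -1 ± i.
Hence u_h = C1*cos(x)*exp(-x) + C2*exp(-x)*sin(x).
Try u_p = A*exp(-x). Substituting into the equation and dividing by exp(-x) gives A = -2, so u_p = -2*exp(-x).
General solution: u = -2*exp(-x) + C1*cos(x)*exp(-x) + C2*exp(-x)*sin(x).
Apply the initial conditions: u(0) = -2 + C1 = -2 and u'(0) = 2 + C2 - C1 = 2. Solving gives C1 = 0, C2 = 0.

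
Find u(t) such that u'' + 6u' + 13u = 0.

u = C1*cos(2*t)*exp(-3*t) + C2*exp(-3*t)*sin(2*t)

Characteristic equation r² + 6r + 13 = 0 has discriminant (6)² - 4·(13) = -16 < 0, so r = -3 ± 2i.
Hence u_h = C1*cos(2*t)*exp(-3*t) + C2*exp(-3*t)*sin(2*t).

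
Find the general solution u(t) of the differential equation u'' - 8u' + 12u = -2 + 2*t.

Characteristic equation r² - 8r + 12 = 0 factors as (r - 2)(r - 6) = 0, so r = 2, 6.
Hence u_h = C1*exp(2*t) + C2*exp(6*t).
For the particular solution try u_p = A0 + A1*t. Substituting and matching coefficients of each power of t gives A0 = -1/18, A1 = 1/6, so u_p = -1/18 + t/6.

u = -1/18 + t/6 + C1*exp(2*t) + C2*exp(6*t)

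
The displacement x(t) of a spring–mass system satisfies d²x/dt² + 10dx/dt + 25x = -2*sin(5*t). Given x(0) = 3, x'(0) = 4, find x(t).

x = cos(5*t)/25 + 74*exp(-5*t)/25 + 94*t*exp(-5*t)/5

Characteristic equation r² + 10r + 25 = 0 has discriminant (10)² - 4·(25) = 0, so r = -5 is a repeated root.
Hence x_h = (C1 + C2*t)*exp(-5*t).
Try x_p = A*cos(5*t) + B*sin(5*t). Substituting and equating the coefficients of cos(5t) and sin(5t) gives A = 1/25, B = 0, so x_p = cos(5*t)/25.
General solution: x = cos(5*t)/25 + C1*exp(-5*t) + C2*t*exp(-5*t).
Apply the initial conditions: x(0) = 1/25 + C1 = 3 and x'(0) = C2 - 5*C1 = 4. Solving gives C1 = 74/25, C2 = 94/5.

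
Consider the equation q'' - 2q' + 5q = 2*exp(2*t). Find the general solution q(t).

q = 2*exp(2*t)/5 + C1*cos(2*t)*exp(t) + C2*exp(t)*sin(2*t)

Characteristic equation r² - 2r + 5 = 0 has discriminant (-2)² - 4·(5) = -16 < 0, so r = 1 ± 2i.
Hence q_h = C1*cos(2*t)*exp(t) + C2*exp(t)*sin(2*t).
Try q_p = A*exp(2*t). Substituting into the equation and dividing by exp(2*t) gives A = 2/5, so q_p = 2*exp(2*t)/5.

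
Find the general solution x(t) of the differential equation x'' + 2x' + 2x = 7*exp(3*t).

x = 7*exp(3*t)/17 + C1*cos(t)*exp(-t) + C2*exp(-t)*sin(t)

Characteristic equation r² + 2r + 2 = 0 has discriminant (2)² - 4·(2) = -4 < 0, so r = -1 ± i.
Hence x_h = C1*cos(t)*exp(-t) + C2*exp(-t)*sin(t).
Try x_p = A*exp(3*t). Substituting into the equation and dividing by exp(3*t) gives A = 7/17, so x_p = 7*exp(3*t)/17.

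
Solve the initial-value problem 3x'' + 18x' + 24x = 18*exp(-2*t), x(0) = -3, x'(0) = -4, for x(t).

Divide through by 3: x'' + 6x' + 8x = 6*exp(-2*t).
Characteristic equation r² + 6r + 8 = 0 factors as (r + 2)(r + 4) = 0, so r = -2, -4.
Hence x_h = C1*exp(-2*t) + C2*exp(-4*t).
Since exp(-2*t) solves the homogeneous equation (r = -2 is a root of multiplicity 1), multiply the trial by t. Try x_p = A*t*exp(-2*t). Substituting into the equation and dividing by exp(-2*t) gives A = 3, so x_p = 3*t*exp(-2*t).
General solution: x = C1*exp(-2*t) + C2*exp(-4*t) + 3*t*exp(-2*t).
Apply the initial conditions: x(0) = C1 + C2 = -3 and x'(0) = 3 - 4*C2 - 2*C1 = -4. Solving gives C1 = -19/2, C2 = 13/2.

x = -19*exp(-2*t)/2 + 13*exp(-4*t)/2 + 3*t*exp(-2*t)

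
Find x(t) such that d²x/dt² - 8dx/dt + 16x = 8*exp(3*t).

Characteristic equation r² - 8r + 16 = 0 has discriminant (-8)² - 4·(16) = 0, so r = 4 is a repeated root.
Hence x_h = (C1 + C2*t)*exp(4*t).
Try x_p = A*exp(3*t). Substituting into the equation and dividing by exp(3*t) gives A = 8, so x_p = 8*exp(3*t).

x = 8*exp(3*t) + C1*exp(4*t) + C2*t*exp(4*t)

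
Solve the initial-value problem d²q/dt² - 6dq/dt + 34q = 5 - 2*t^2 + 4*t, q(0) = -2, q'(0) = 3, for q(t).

Characteristic equation r² - 6r + 34 = 0 has discriminant (-6)² - 4·(34) = -100 < 0, so r = 3 ± 5i.
Hence q_h = C1*cos(5*t)*exp(3*t) + C2*exp(3*t)*sin(5*t).
For the particular solution try q_p = A0 + A1*t + A2*t^2. Substituting and matching coefficients of each power of t gives A0 = 1647/9826, A1 = 28/289, A2 = -1/17, so q_p = 1647/9826 - t^2/17 + 28*t/289.
General solution: q = 1647/9826 - t^2/17 + 28*t/289 + C1*cos(5*t)*exp(3*t) + C2*exp(3*t)*sin(5*t).
Apply the initial conditions: q(0) = 1647/9826 + C1 = -2 and q'(0) = 28/289 + 3*C1 + 5*C2 = 3. Solving gives C1 = -21299/9826, C2 = 92423/49130.

q = 1647/9826 - t**2/17 + 28*t/289 - 21299*cos(5*t)*exp(3*t)/9826 + 92423*exp(3*t)*sin(5*t)/49130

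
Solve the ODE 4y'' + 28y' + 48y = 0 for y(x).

y = C1*exp(-4*x) + C2*exp(-3*x)

Divide through by 4: y'' + 7y' + 12y = 0.
Characteristic equation r² + 7r + 12 = 0 factors as (r + 4)(r + 3) = 0, so r = -4, -3.
Hence y_h = C1*exp(-4*x) + C2*exp(-3*x).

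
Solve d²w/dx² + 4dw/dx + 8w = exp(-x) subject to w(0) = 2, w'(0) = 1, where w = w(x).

Characteristic equation r² + 4r + 8 = 0 has discriminant (4)² - 4·(8) = -16 < 0, so r = -2 ± 2i.
Hence w_h = C1*cos(2*x)*exp(-2*x) + C2*exp(-2*x)*sin(2*x).
Try w_p = A*exp(-x). Substituting into the equation and dividing by exp(-x) gives A = 1/5, so w_p = exp(-x)/5.
General solution: w = exp(-x)/5 + C1*cos(2*x)*exp(-2*x) + C2*exp(-2*x)*sin(2*x).
Apply the initial conditions: w(0) = 1/5 + C1 = 2 and w'(0) = -1/5 - 2*C1 + 2*C2 = 1. Solving gives C1 = 9/5, C2 = 12/5.

w = exp(-x)/5 + 9*cos(2*x)*exp(-2*x)/5 + 12*exp(-2*x)*sin(2*x)/5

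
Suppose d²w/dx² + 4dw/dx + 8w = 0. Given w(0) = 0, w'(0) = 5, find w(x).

Characteristic equation r² + 4r + 8 = 0 has discriminant (4)² - 4·(8) = -16 < 0, so r = -2 ± 2i.
Hence w_h = C1*cos(2*x)*exp(-2*x) + C2*exp(-2*x)*sin(2*x).
Apply the initial conditions: w(0) = C1 = 0 and w'(0) = -2*C1 + 2*C2 = 5. Solving gives C1 = 0, C2 = 5/2.

w = 5*exp(-2*x)*sin(2*x)/2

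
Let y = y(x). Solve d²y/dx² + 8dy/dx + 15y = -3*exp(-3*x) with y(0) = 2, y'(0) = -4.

Characteristic equation r² + 8r + 15 = 0 factors as (r + 5)(r + 3) = 0, so r = -5, -3.
Hence y_h = C1*exp(-5*x) + C2*exp(-3*x).
Since exp(-3*x) solves the homogeneous equation (r = -3 is a root of multiplicity 1), multiply the trial by x. Try y_p = A*x*exp(-3*x). Substituting into the equation and dividing by exp(-3*x) gives A = -3/2, so y_p = -3*x*exp(-3*x)/2.
General solution: y = C1*exp(-5*x) + C2*exp(-3*x) - 3*x*exp(-3*x)/2.
Apply the initial conditions: y(0) = C1 + C2 = 2 and y'(0) = -3/2 - 5*C1 - 3*C2 = -4. Solving gives C1 = -7/4, C2 = 15/4.

y = -7*exp(-5*x)/4 + 15*exp(-3*x)/4 - 3*x*exp(-3*x)/2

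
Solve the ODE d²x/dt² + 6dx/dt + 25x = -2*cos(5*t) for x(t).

Characteristic equation r² + 6r + 25 = 0 has discriminant (6)² - 4·(25) = -64 < 0, so r = -3 ± 4i.
Hence x_h = C1*cos(4*t)*exp(-3*t) + C2*exp(-3*t)*sin(4*t).
Try x_p = A*cos(5*t) + B*sin(5*t). Substituting and equating the coefficients of cos(5t) and sin(5t) gives A = 0, B = -1/15, so x_p = -sin(5*t)/15.

x = -sin(5*t)/15 + C1*cos(4*t)*exp(-3*t) + C2*exp(-3*t)*sin(4*t)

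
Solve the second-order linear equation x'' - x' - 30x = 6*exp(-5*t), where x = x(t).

x = C1*exp(-5*t) + C2*exp(6*t) - 6*t*exp(-5*t)/11

Characteristic equation r² - r - 30 = 0 factors as (r + 5)(r - 6) = 0, so r = -5, 6.
Hence x_h = C1*exp(-5*t) + C2*exp(6*t).
Since exp(-5*t) solves the homogeneous equation (r = -5 is a root of multiplicity 1), multiply the trial by t. Try x_p = A*t*exp(-5*t). Substituting into the equation and dividing by exp(-5*t) gives A = -6/11, so x_p = -6*t*exp(-5*t)/11.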